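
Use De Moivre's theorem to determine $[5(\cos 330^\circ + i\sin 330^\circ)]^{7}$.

By De Moivre: z^n = r^n(cos(nθ) + i sin(nθ))
= 5^7(cos(7*330°) + i sin(7*330°))
= 78125(cos 150° + i sin 150°)
= -78125*sqrt(3)/2 + (78125/2)i


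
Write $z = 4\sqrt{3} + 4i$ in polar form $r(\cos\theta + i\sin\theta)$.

r = |z| = sqrt(a^2 + b^2) = sqrt((4*sqrt(3))^2 + (4)^2) = sqrt(48 + 16) = sqrt(64) = 8
θ = arctan(b/a) = arctan(4/6.9282) (quadrant-adjusted) = 30°
z = 8(cos 30° + i sin 30°)


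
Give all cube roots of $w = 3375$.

|w| = 3375, arg(w) = 0°
Root modulus = 3375^(1/3) = 15
Root arguments: θ_k = (0° + 360°k)/3 for k = 0, 1, ..., 2
Roots: 15, -15/2 + (15*sqrt(3)/2)i, -15/2 - (15*sqrt(3)/2)i


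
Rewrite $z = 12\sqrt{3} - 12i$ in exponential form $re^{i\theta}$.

r = |z| = sqrt((12*sqrt(3))^2 + (-12)^2) = sqrt(432 + 144) = sqrt(576) = 24
θ = arctan(b/a) = arctan(-12/20.7846) (quadrant-adjusted) = -30° = -π/6
z = 24e^(-i*π/6)


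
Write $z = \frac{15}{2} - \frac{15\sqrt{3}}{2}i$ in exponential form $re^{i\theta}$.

r = |z| = sqrt((15/2)^2 + (-15*sqrt(3)/2)^2) = sqrt(225/4 + 675/4) = sqrt(225) = 15
θ = arctan(b/a) = arctan(-12.9904/7.5) (quadrant-adjusted) = -60° = -π/3
z = 15e^(-i*π/3)


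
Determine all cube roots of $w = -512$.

|w| = 512, arg(w) = 180°
Root modulus = 512^(1/3) = 8
Root arguments: θ_k = (180° + 360°k)/3 for k = 0, 1, ..., 2
Roots: 4 + 4*sqrt(3)i, -8, 4 - 4*sqrt(3)i


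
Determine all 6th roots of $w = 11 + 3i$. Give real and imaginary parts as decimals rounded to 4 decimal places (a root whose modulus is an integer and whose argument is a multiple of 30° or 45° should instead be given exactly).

|w| = sqrt(130) ≈ 11.401754, arg(w) ≈ 15.255119°
Root modulus = sqrt(130)^(1/6) ≈ 1.500244
Root arguments: θ_k = (arg(w) + 360°k)/6 for k = 0, 1, ..., 5
Compute each root as (root modulus)(cos θ_k + i sin θ_k) using full-precision intermediates, then round to 4 decimal places.
Roots: 1.4988 + 0.0666i, 0.6917 + 1.3312i, -0.8070 + 1.2647i, -1.4988 - 0.0666i, -0.6917 - 1.3312i, 0.8070 - 1.2647i


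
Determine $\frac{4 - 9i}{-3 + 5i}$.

Multiply numerator and denominator by conjugate (-3 - 5i):
= (4 - 9i)(-3 - 5i) / ((-3)^2 + 5^2)
= (-57 + 7i) / 34
= -57/34 + (7/34)i


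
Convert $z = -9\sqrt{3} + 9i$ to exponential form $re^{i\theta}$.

r = |z| = sqrt((-9*sqrt(3))^2 + (9)^2) = sqrt(243 + 81) = sqrt(324) = 18
θ = arctan(b/a) = arctan(9/-15.5885) (quadrant-adjusted) = 150° = 5π/6
z = 18e^(i*5π/6)


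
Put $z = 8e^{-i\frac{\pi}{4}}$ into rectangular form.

a = r cos θ = 8 * sqrt(2)/2 = 4*sqrt(2)
b = r sin θ = 8 * -sqrt(2)/2 = -4*sqrt(2)
z = 4*sqrt(2) - 4*sqrt(2)i


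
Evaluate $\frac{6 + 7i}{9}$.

Divisor is real, so divide each part by 9:
= 2/3 + (7/9)i


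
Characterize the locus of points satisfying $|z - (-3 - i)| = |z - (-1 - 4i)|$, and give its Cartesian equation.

|z - z1| = |z - z2| means z is equidistant from z1 and z2,
i.e. the perpendicular bisector of the segment from (-3, -1) to (-1, -4) (midpoint (-2, -5/2)).
With z = x + yi, square both sides:
(x - (-3))^2 + (y - (-1))^2 = (x - (-1))^2 + (y - (-4))^2
The x^2 and y^2 terms cancel: 4x + (-6)y = 17 - 10 = 7
Simplify: 4x - 6y = 7
Locus: Perpendicular bisector of the segment from (-3, -1) to (-1, -4): the line 4x - 6y = 7


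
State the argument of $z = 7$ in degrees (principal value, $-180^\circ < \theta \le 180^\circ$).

b = 0 and a > 0, so z lies on the positive real axis: θ = 0°


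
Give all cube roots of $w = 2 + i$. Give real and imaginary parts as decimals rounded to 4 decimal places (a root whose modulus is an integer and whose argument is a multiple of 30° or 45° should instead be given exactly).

|w| = sqrt(5) ≈ 2.236068, arg(w) ≈ 26.565051°
Root modulus = sqrt(5)^(1/3) ≈ 1.307660
Root arguments: θ_k = (arg(w) + 360°k)/3 for k = 0, 1, ..., 2
Compute each root as (root modulus)(cos θ_k + i sin θ_k) using full-precision intermediates, then round to 4 decimal places.
Roots: 1.2921 + 0.2013i, -0.8204 + 1.0183i, -0.4717 - 1.2196i


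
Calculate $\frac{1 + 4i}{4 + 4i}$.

Multiply numerator and denominator by conjugate (4 - 4i):
= (1 + 4i)(4 - 4i) / (4^2 + 4^2)
= (20 + 12i) / 32
Divide through by 4: (5 + 3i) / 8
= 5/8 + (3/8)i


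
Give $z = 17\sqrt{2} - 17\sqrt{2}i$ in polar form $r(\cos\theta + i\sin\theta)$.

r = |z| = sqrt(a^2 + b^2) = sqrt((17*sqrt(2))^2 + (-17*sqrt(2))^2) = sqrt(578 + 578) = sqrt(1156) = 34
θ = arctan(b/a) = arctan(-24.0416/24.0416) (quadrant-adjusted) = 315°
z = 34(cos 315° + i sin 315°)


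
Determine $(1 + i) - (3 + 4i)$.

(1 - 3) + (1 - 4)i = -2 - 3i


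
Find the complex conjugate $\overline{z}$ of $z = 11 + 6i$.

If z = a + bi, then conjugate(z) = a - bi
conjugate(11 + 6i) = 11 - 6i


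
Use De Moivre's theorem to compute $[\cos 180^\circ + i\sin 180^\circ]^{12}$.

By De Moivre: z^n = r^n(cos(nθ) + i sin(nθ))
= 1^12(cos(12*180°) + i sin(12*180°))
= 1(cos 0° + i sin 0°)
= 1


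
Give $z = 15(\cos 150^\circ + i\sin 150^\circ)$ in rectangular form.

a = r cos θ = 15 * -sqrt(3)/2 = -15*sqrt(3)/2
b = r sin θ = 15 * 1/2 = 15/2
z = -15*sqrt(3)/2 + (15/2)i


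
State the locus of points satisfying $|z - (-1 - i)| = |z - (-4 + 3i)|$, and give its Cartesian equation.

|z - z1| = |z - z2| means z is equidistant from z1 and z2,
i.e. the perpendicular bisector of the segment from (-1, -1) to (-4, 3) (midpoint (-5/2, 1)).
With z = x + yi, square both sides:
(x - (-1))^2 + (y - (-1))^2 = (x - (-4))^2 + (y - 3)^2
The x^2 and y^2 terms cancel: -6x + 8y = 25 - 2 = 23
Simplify: 6x - 8y = -23
Locus: Perpendicular bisector of the segment from (-1, -1) to (-4, 3): the line 6x - 8y = -23


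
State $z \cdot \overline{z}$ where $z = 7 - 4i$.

z * conjugate(z) = |z|^2 = a^2 + b^2
= 7^2 + (-4)^2 = 65


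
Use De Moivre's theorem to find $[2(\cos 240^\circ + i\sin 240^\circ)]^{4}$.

By De Moivre: z^n = r^n(cos(nθ) + i sin(nθ))
= 2^4(cos(4*240°) + i sin(4*240°))
= 16(cos 240° + i sin 240°)
= -8 - 8*sqrt(3)i


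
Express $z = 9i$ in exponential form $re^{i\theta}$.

r = |z| = sqrt((0)^2 + (9)^2) = sqrt(0 + 81) = sqrt(81) = 9
a = 0 and b > 0, so z lies on the positive imaginary axis: θ = 90° = π/2
z = 9e^(i*π/2)


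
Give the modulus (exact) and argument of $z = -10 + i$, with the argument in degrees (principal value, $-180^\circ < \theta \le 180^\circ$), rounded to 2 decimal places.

|z| = sqrt((-10)^2 + 1^2) = sqrt(101)
arg(z) = arctan(b/a) = arctan(1/-10) (quadrant-adjusted) = 174.29°


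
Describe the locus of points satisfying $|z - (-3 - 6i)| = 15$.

|z - z0| = r describes a circle centered at z0 with radius r
Here z0 = -3 - 6i and r = 15
Locus: Circle centered at (-3, -6) with radius 15


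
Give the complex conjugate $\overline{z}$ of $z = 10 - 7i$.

If z = a + bi, then conjugate(z) = a - bi
conjugate(10 - 7i) = 10 + 7i


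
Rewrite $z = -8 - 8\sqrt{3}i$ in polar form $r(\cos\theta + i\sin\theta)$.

r = |z| = sqrt(a^2 + b^2) = sqrt((-8)^2 + (-8*sqrt(3))^2) = sqrt(64 + 192) = sqrt(256) = 16
θ = arctan(b/a) = arctan(-13.8564/-8) (quadrant-adjusted) = 240°
z = 16(cos 240° + i sin 240°)


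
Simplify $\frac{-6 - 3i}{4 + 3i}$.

Multiply numerator and denominator by conjugate (4 - 3i):
= (-6 - 3i)(4 - 3i) / (4^2 + 3^2)
= (-33 + 6i) / 25
= -33/25 + (6/25)i


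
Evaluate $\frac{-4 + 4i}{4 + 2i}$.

Multiply numerator and denominator by conjugate (4 - 2i):
= (-4 + 4i)(4 - 2i) / (4^2 + 2^2)
= (-8 + 24i) / 20
Divide through by 4: (-2 + 6i) / 5
= -2/5 + (6/5)i


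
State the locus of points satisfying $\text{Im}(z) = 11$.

Im(z) = y where z = x + yi; the equation y = 11 is satisfied by all points with that y-coordinate
Locus: Horizontal line y = 11


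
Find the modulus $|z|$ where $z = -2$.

|z| = sqrt(a^2 + b^2) = sqrt((-2)^2 + 0^2) = sqrt(4) = 2


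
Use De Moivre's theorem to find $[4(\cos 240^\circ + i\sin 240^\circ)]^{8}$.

By De Moivre: z^n = r^n(cos(nθ) + i sin(nθ))
= 4^8(cos(8*240°) + i sin(8*240°))
= 65536(cos 120° + i sin 120°)
= -32768 + 32768*sqrt(3)i


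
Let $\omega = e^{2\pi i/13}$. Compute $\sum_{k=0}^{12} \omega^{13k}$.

Since 13 divides 13, ω^13 = (ω^13)^1 = 1^1 = 1, so every term is 1.
Sum = 13 · 1 = 13


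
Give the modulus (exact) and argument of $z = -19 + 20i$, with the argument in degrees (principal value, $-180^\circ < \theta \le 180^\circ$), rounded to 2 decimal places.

|z| = sqrt((-19)^2 + 20^2) = sqrt(761)
arg(z) = arctan(b/a) = arctan(20/-19) (quadrant-adjusted) = 133.53°


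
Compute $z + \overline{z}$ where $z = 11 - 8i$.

z + conjugate(z) = (a + bi) + (a - bi) = 2a
= 2 * 11 = 22


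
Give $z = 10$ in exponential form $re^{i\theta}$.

r = |z| = sqrt((10)^2 + (0)^2) = sqrt(100 + 0) = sqrt(100) = 10
b = 0 and a > 0, so z lies on the positive real axis: θ = 0
z = 10e^(i*0) = 10


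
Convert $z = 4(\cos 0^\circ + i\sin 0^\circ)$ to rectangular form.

a = r cos θ = 4 * 1 = 4
b = r sin θ = 4 * 0 = 0
z = 4


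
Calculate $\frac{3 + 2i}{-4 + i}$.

Multiply numerator and denominator by conjugate (-4 - i):
= (3 + 2i)(-4 - i) / ((-4)^2 + 1^2)
= (-10 - 11i) / 17
= -10/17 - (11/17)i


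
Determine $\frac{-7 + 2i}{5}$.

Divisor is real, so divide each part by 5:
= -7/5 + (2/5)i


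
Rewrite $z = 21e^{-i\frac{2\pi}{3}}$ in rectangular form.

a = r cos θ = 21 * -1/2 = -21/2
b = r sin θ = 21 * -sqrt(3)/2 = -21*sqrt(3)/2
z = -21/2 - (21*sqrt(3)/2)i


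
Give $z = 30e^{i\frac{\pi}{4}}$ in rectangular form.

a = r cos θ = 30 * sqrt(2)/2 = 15*sqrt(2)
b = r sin θ = 30 * sqrt(2)/2 = 15*sqrt(2)
z = 15*sqrt(2) + 15*sqrt(2)i


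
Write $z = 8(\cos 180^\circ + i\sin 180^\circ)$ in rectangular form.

a = r cos θ = 8 * -1 = -8
b = r sin θ = 8 * 0 = 0
z = -8


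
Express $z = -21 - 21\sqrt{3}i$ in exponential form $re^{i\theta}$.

r = |z| = sqrt((-21)^2 + (-21*sqrt(3))^2) = sqrt(441 + 1323) = sqrt(1764) = 42
θ = arctan(b/a) = arctan(-36.3731/-21) (quadrant-adjusted) = 240° = 4π/3
z = 42e^(i*4π/3)


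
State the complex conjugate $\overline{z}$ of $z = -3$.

If z = a + bi, then conjugate(z) = a - bi
conjugate(-3) = -3


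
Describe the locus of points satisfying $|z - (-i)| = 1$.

|z - z0| = r describes a circle centered at z0 with radius r
Here z0 = -i and r = 1
Locus: Circle centered at (0, -1) with radius 1


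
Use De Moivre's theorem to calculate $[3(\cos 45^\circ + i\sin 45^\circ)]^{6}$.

By De Moivre: z^n = r^n(cos(nθ) + i sin(nθ))
= 3^6(cos(6*45°) + i sin(6*45°))
= 729(cos 270° + i sin 270°)
= -729i


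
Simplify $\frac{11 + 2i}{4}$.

Divisor is real, so divide each part by 4:
= 11/4 + (1/2)i


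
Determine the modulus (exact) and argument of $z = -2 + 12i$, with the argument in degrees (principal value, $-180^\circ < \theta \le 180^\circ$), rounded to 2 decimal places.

|z| = sqrt((-2)^2 + 12^2) = sqrt(148)
arg(z) = arctan(b/a) = arctan(12/-2) (quadrant-adjusted) = 99.46°


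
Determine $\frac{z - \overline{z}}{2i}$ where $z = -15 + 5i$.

z - conjugate(z) = 2bi
(z - conjugate(z))/(2i) = 2bi/(2i) = b = 5


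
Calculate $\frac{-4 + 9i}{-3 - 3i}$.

Multiply numerator and denominator by conjugate (-3 + 3i):
= (-4 + 9i)(-3 + 3i) / ((-3)^2 + (-3)^2)
= (-15 - 39i) / 18
Divide through by 3: (-5 - 13i) / 6
= -5/6 - (13/6)i


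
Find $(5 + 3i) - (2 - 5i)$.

(5 - 2) + (3 - (-5))i = 3 + 8i


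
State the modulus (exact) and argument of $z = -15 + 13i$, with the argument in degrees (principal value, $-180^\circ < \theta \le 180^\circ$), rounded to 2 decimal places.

|z| = sqrt((-15)^2 + 13^2) = sqrt(394)
arg(z) = arctan(b/a) = arctan(13/-15) (quadrant-adjusted) = 139.09°


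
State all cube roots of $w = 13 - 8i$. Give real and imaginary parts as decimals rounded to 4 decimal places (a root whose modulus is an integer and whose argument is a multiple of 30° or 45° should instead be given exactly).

|w| = sqrt(233) ≈ 15.264338, arg(w) ≈ 328.392498°
Root modulus = sqrt(233)^(1/3) ≈ 2.480615
Root arguments: θ_k = (arg(w) + 360°k)/3 for k = 0, 1, ..., 2
Compute each root as (root modulus)(cos θ_k + i sin θ_k) using full-precision intermediates, then round to 4 decimal places.
Roots: -0.8266 + 2.3388i, -1.6122 - 1.8853i, 2.4388 - 0.4536i


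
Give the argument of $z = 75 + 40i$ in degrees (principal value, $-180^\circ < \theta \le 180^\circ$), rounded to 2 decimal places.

θ = arctan(b/a) = arctan(40/75) (quadrant-adjusted) = 28.07°


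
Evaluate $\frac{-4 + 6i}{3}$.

Divisor is real, so divide each part by 3:
= -4/3 + 2i


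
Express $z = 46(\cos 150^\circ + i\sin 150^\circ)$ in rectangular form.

a = r cos θ = 46 * -sqrt(3)/2 = -23*sqrt(3)
b = r sin θ = 46 * 1/2 = 23
z = -23*sqrt(3) + 23i


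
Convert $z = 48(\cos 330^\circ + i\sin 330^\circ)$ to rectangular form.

a = r cos θ = 48 * sqrt(3)/2 = 24*sqrt(3)
b = r sin θ = 48 * -1/2 = -24
z = 24*sqrt(3) - 24i


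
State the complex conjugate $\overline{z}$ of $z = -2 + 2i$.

If z = a + bi, then conjugate(z) = a - bi
conjugate(-2 + 2i) = -2 - 2i


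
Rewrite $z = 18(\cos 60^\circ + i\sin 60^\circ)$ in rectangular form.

a = r cos θ = 18 * 1/2 = 9
b = r sin θ = 18 * sqrt(3)/2 = 9*sqrt(3)
z = 9 + 9*sqrt(3)i


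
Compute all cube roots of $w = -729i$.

|w| = 729, arg(w) = 270°
Root modulus = 729^(1/3) = 9
Root arguments: θ_k = (270° + 360°k)/3 for k = 0, 1, ..., 2
Roots: 9i, -9*sqrt(3)/2 - (9/2)i, 9*sqrt(3)/2 - (9/2)i


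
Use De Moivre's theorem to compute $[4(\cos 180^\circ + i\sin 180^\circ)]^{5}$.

By De Moivre: z^n = r^n(cos(nθ) + i sin(nθ))
= 4^5(cos(5*180°) + i sin(5*180°))
= 1024(cos 180° + i sin 180°)
= -1024


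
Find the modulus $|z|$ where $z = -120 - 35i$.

|z| = sqrt(a^2 + b^2) = sqrt((-120)^2 + (-35)^2) = sqrt(15625) = 125


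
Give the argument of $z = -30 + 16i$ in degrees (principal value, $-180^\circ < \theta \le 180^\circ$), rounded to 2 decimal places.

θ = arctan(b/a) = arctan(16/-30) (quadrant-adjusted) = 151.93°


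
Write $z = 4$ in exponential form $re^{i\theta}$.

r = |z| = sqrt((4)^2 + (0)^2) = sqrt(16 + 0) = sqrt(16) = 4
b = 0 and a > 0, so z lies on the positive real axis: θ = 0
z = 4e^(i*0) = 4


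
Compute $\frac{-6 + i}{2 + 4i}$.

Multiply numerator and denominator by conjugate (2 - 4i):
= (-6 + i)(2 - 4i) / (2^2 + 4^2)
= (-8 + 26i) / 20
Divide through by 2: (-4 + 13i) / 10
= -2/5 + (13/10)i


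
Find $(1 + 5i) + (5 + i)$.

(1 + 5) + (5 + 1)i = 6 + 6i


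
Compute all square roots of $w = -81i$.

|w| = 81, arg(w) = 270°
Root modulus = 81^(1/2) = 9
Root arguments: θ_k = (270° + 360°k)/2 for k = 0, 1, ..., 1
Roots: -9*sqrt(2)/2 + (9*sqrt(2)/2)i, 9*sqrt(2)/2 - (9*sqrt(2)/2)i


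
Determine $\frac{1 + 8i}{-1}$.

Divisor is real, so divide each part by -1:
= -1 - 8i


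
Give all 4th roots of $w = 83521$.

|w| = 83521, arg(w) = 0°
Root modulus = 83521^(1/4) = 17
Root arguments: θ_k = (0° + 360°k)/4 for k = 0, 1, ..., 3
Roots: 17, 17i, -17, -17i


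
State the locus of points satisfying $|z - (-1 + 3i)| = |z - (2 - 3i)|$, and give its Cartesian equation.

|z - z1| = |z - z2| means z is equidistant from z1 and z2,
i.e. the perpendicular bisector of the segment from (-1, 3) to (2, -3) (midpoint (1/2, 0)).
With z = x + yi, square both sides:
(x - (-1))^2 + (y - 3)^2 = (x - 2)^2 + (y - (-3))^2
The x^2 and y^2 terms cancel: 6x + (-12)y = 13 - 10 = 3
Simplify: 2x - 4y = 1
Locus: Perpendicular bisector of the segment from (-1, 3) to (2, -3): the line 2x - 4y = 1


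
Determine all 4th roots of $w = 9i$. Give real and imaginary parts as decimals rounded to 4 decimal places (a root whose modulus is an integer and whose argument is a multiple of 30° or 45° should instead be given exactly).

|w| = 9, arg(w) = 90°
Root modulus = 9^(1/4) ≈ 1.732051
Root arguments: θ_k = (90° + 360°k)/4 for k = 0, 1, ..., 3
Compute each root as (root modulus)(cos θ_k + i sin θ_k) using full-precision intermediates, then round to 4 decimal places.
Roots: 1.6002 + 0.6628i, -0.6628 + 1.6002i, -1.6002 - 0.6628i, 0.6628 - 1.6002i


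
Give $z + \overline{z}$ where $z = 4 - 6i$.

z + conjugate(z) = (a + bi) + (a - bi) = 2a
= 2 * 4 = 8


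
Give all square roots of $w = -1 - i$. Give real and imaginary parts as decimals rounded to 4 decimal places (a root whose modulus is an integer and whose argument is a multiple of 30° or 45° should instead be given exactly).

|w| = sqrt(2) ≈ 1.414214, arg(w) = 225°
Root modulus = sqrt(2)^(1/2) ≈ 1.189207
Root arguments: θ_k = (225° + 360°k)/2 for k = 0, 1, ..., 1
Compute each root as (root modulus)(cos θ_k + i sin θ_k) using full-precision intermediates, then round to 4 decimal places.
Roots: -0.4551 + 1.0987i, 0.4551 - 1.0987i


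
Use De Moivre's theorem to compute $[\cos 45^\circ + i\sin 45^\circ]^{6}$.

By De Moivre: z^n = r^n(cos(nθ) + i sin(nθ))
= 1^6(cos(6*45°) + i sin(6*45°))
= 1(cos 270° + i sin 270°)
= -i


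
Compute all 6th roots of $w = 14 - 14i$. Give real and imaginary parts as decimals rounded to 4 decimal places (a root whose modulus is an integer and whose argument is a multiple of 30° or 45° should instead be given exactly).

|w| = sqrt(392) ≈ 19.798990, arg(w) = 315°
Root modulus = sqrt(392)^(1/6) ≈ 1.644778
Root arguments: θ_k = (315° + 360°k)/6 for k = 0, 1, ..., 5
Compute each root as (root modulus)(cos θ_k + i sin θ_k) using full-precision intermediates, then round to 4 decimal places.
Roots: 1.0013 + 1.3049i, -0.6294 + 1.5196i, -1.6307 + 0.2147i, -1.0013 - 1.3049i, 0.6294 - 1.5196i, 1.6307 - 0.2147i


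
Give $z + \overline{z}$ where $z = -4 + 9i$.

z + conjugate(z) = (a + bi) + (a - bi) = 2a
= 2 * (-4) = -8


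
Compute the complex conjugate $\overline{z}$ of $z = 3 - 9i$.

If z = a + bi, then conjugate(z) = a - bi
conjugate(3 - 9i) = 3 + 9i


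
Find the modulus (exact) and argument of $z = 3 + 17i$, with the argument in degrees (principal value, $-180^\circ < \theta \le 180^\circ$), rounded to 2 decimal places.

|z| = sqrt(3^2 + 17^2) = sqrt(298)
arg(z) = arctan(b/a) = arctan(17/3) (quadrant-adjusted) = 79.99°


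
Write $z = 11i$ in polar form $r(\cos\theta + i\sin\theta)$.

r = |z| = sqrt(a^2 + b^2) = sqrt((0)^2 + (11)^2) = sqrt(0 + 121) = sqrt(121) = 11
a = 0 and b > 0, so z lies on the positive imaginary axis: θ = 90°
z = 11(cos 90° + i sin 90°)


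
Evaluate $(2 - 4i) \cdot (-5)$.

(a1*a2 - b1*b2) + (a1*b2 + b1*a2)i
= (-10 - 0) + (0 + 20)i
= -10 + 20i


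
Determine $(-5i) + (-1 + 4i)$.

(0 + (-1)) + (-5 + 4)i = -1 - i


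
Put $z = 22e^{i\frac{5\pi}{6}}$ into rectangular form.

a = r cos θ = 22 * -sqrt(3)/2 = -11*sqrt(3)
b = r sin θ = 22 * 1/2 = 11
z = -11*sqrt(3) + 11i


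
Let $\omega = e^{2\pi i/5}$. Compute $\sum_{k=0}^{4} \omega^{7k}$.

Let ζ = ω^7 = e^(2πi·7/5). Since 5 ∤ 7, ζ ≠ 1.
Sum = Σ_{k=0}^{4} ζ^k = (ζ^5 - 1)/(ζ - 1) = (ω^{7·5} - 1)/(ζ - 1) = (1 - 1)/(ζ - 1) = 0


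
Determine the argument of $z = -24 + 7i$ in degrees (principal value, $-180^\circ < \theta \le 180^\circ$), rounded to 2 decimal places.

θ = arctan(b/a) = arctan(7/-24) (quadrant-adjusted) = 163.74°


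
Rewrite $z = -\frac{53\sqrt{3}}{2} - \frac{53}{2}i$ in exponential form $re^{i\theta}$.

r = |z| = sqrt((-53*sqrt(3)/2)^2 + (-53/2)^2) = sqrt(8427/4 + 2809/4) = sqrt(2809) = 53
θ = arctan(b/a) = arctan(-26.5/-45.8993) (quadrant-adjusted) = 210° = 7π/6
z = 53e^(i*7π/6)


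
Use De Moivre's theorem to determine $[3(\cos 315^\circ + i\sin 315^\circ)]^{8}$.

By De Moivre: z^n = r^n(cos(nθ) + i sin(nθ))
= 3^8(cos(8*315°) + i sin(8*315°))
= 6561(cos 0° + i sin 0°)
= 6561


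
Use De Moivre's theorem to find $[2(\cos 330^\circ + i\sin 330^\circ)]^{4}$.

By De Moivre: z^n = r^n(cos(nθ) + i sin(nθ))
= 2^4(cos(4*330°) + i sin(4*330°))
= 16(cos 240° + i sin 240°)
= -8 - 8*sqrt(3)i


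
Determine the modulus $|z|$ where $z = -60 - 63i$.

|z| = sqrt(a^2 + b^2) = sqrt((-60)^2 + (-63)^2) = sqrt(7569) = 87


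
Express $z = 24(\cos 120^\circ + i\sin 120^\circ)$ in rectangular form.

a = r cos θ = 24 * -1/2 = -12
b = r sin θ = 24 * sqrt(3)/2 = 12*sqrt(3)
z = -12 + 12*sqrt(3)i


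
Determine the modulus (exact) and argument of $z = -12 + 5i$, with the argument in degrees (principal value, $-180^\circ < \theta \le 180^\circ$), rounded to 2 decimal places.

|z| = sqrt((-12)^2 + 5^2) = 13
arg(z) = arctan(b/a) = arctan(5/-12) (quadrant-adjusted) = 157.38°


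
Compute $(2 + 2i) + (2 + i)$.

(2 + 2) + (2 + 1)i = 4 + 3i


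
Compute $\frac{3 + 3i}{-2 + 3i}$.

Multiply numerator and denominator by conjugate (-2 - 3i):
= (3 + 3i)(-2 - 3i) / ((-2)^2 + 3^2)
= (3 - 15i) / 13
= 3/13 - (15/13)i


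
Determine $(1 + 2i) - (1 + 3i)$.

(1 - 1) + (2 - 3)i = -i


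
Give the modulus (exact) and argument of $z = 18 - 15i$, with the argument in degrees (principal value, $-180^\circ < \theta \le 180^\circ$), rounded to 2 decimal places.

|z| = sqrt(18^2 + (-15)^2) = sqrt(549)
arg(z) = arctan(b/a) = arctan(-15/18) (quadrant-adjusted) = -39.81°


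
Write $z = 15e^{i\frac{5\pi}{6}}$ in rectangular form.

a = r cos θ = 15 * -sqrt(3)/2 = -15*sqrt(3)/2
b = r sin θ = 15 * 1/2 = 15/2
z = -15*sqrt(3)/2 + (15/2)i


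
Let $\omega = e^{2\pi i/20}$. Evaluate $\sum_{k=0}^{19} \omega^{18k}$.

Let ζ = ω^18 = e^(2πi·18/20). Since 20 ∤ 18, ζ ≠ 1.
Sum = Σ_{k=0}^{19} ζ^k = (ζ^20 - 1)/(ζ - 1) = (ω^{18·20} - 1)/(ζ - 1) = (1 - 1)/(ζ - 1) = 0


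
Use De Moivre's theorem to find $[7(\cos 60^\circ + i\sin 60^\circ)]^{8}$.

By De Moivre: z^n = r^n(cos(nθ) + i sin(nθ))
= 7^8(cos(8*60°) + i sin(8*60°))
= 5764801(cos 120° + i sin 120°)
= -5764801/2 + (5764801*sqrt(3)/2)i


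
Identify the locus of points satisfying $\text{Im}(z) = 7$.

Im(z) = y where z = x + yi; the equation y = 7 is satisfied by all points with that y-coordinate
Locus: Horizontal line y = 7


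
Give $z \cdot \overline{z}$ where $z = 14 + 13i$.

z * conjugate(z) = |z|^2 = a^2 + b^2
= 14^2 + 13^2 = 365


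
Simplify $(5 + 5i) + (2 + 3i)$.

(5 + 2) + (5 + 3)i = 7 + 8i


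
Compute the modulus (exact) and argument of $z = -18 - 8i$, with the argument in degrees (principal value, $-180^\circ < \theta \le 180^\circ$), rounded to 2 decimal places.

|z| = sqrt((-18)^2 + (-8)^2) = sqrt(388)
arg(z) = arctan(b/a) = arctan(-8/-18) (quadrant-adjusted) = -156.04°


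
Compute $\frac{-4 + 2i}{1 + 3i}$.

Multiply numerator and denominator by conjugate (1 - 3i):
= (-4 + 2i)(1 - 3i) / (1^2 + 3^2)
= (2 + 14i) / 10
Divide through by 2: (1 + 7i) / 5
= 1/5 + (7/5)i


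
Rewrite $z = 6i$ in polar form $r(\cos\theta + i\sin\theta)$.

r = |z| = sqrt(a^2 + b^2) = sqrt((0)^2 + (6)^2) = sqrt(0 + 36) = sqrt(36) = 6
a = 0 and b > 0, so z lies on the positive imaginary axis: θ = 90°
z = 6(cos 90° + i sin 90°)


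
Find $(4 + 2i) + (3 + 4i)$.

(4 + 3) + (2 + 4)i = 7 + 6i


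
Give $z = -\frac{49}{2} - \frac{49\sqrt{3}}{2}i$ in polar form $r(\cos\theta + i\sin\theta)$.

r = |z| = sqrt(a^2 + b^2) = sqrt((-49/2)^2 + (-49*sqrt(3)/2)^2) = sqrt(2401/4 + 7203/4) = sqrt(2401) = 49
θ = arctan(b/a) = arctan(-42.4352/-24.5) (quadrant-adjusted) = 240°
z = 49(cos 240° + i sin 240°)


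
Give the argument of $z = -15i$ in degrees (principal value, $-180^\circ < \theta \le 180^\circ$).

a = 0 and b < 0, so z lies on the negative imaginary axis: θ = -90°


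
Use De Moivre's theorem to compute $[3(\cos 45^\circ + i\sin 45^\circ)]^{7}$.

By De Moivre: z^n = r^n(cos(nθ) + i sin(nθ))
= 3^7(cos(7*45°) + i sin(7*45°))
= 2187(cos 315° + i sin 315°)
= 2187*sqrt(2)/2 - (2187*sqrt(2)/2)i


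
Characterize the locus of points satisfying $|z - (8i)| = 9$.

|z - z0| = r describes a circle centered at z0 with radius r
Here z0 = 8i and r = 9
Locus: Circle centered at (0, 8) with radius 9


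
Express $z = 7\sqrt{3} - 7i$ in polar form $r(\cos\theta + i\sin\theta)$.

r = |z| = sqrt(a^2 + b^2) = sqrt((7*sqrt(3))^2 + (-7)^2) = sqrt(147 + 49) = sqrt(196) = 14
θ = arctan(b/a) = arctan(-7/12.1244) (quadrant-adjusted) = 330°
z = 14(cos 330° + i sin 330°)


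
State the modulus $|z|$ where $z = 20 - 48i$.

|z| = sqrt(a^2 + b^2) = sqrt(20^2 + (-48)^2) = sqrt(2704) = 52


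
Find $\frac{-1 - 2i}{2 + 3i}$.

Multiply numerator and denominator by conjugate (2 - 3i):
= (-1 - 2i)(2 - 3i) / (2^2 + 3^2)
= (-8 - i) / 13
= -8/13 - (1/13)i


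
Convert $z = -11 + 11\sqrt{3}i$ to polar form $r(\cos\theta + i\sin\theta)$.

r = |z| = sqrt(a^2 + b^2) = sqrt((-11)^2 + (11*sqrt(3))^2) = sqrt(121 + 363) = sqrt(484) = 22
θ = arctan(b/a) = arctan(19.0526/-11) (quadrant-adjusted) = 120°
z = 22(cos 120° + i sin 120°)


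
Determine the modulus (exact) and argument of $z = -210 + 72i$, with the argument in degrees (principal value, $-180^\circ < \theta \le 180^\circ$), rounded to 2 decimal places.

|z| = sqrt((-210)^2 + 72^2) = 222
arg(z) = arctan(b/a) = arctan(72/-210) (quadrant-adjusted) = 161.08°


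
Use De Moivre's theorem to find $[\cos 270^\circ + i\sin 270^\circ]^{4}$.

By De Moivre: z^n = r^n(cos(nθ) + i sin(nθ))
= 1^4(cos(4*270°) + i sin(4*270°))
= 1(cos 0° + i sin 0°)
= 1


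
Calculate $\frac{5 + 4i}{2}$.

Divisor is real, so divide each part by 2:
= 5/2 + 2i


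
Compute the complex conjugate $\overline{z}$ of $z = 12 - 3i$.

If z = a + bi, then conjugate(z) = a - bi
conjugate(12 - 3i) = 12 + 3i


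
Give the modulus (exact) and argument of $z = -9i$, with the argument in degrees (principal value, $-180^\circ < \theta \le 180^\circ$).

|z| = sqrt(0^2 + (-9)^2) = 9
a = 0 and b < 0, so z lies on the negative imaginary axis: arg(z) = -90°


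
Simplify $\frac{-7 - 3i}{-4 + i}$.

Multiply numerator and denominator by conjugate (-4 - i):
= (-7 - 3i)(-4 - i) / ((-4)^2 + 1^2)
= (25 + 19i) / 17
= 25/17 + (19/17)i


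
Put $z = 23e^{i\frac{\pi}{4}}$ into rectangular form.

a = r cos θ = 23 * sqrt(2)/2 = 23*sqrt(2)/2
b = r sin θ = 23 * sqrt(2)/2 = 23*sqrt(2)/2
z = 23*sqrt(2)/2 + (23*sqrt(2)/2)i


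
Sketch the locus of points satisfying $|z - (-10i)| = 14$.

|z - z0| = r describes a circle centered at z0 with radius r
Here z0 = -10i and r = 14
Locus: Circle centered at (0, -10) with radius 14


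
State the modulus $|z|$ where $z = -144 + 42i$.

|z| = sqrt(a^2 + b^2) = sqrt((-144)^2 + 42^2) = sqrt(22500) = 150


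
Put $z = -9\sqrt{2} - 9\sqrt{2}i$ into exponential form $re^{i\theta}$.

r = |z| = sqrt((-9*sqrt(2))^2 + (-9*sqrt(2))^2) = sqrt(162 + 162) = sqrt(324) = 18
θ = arctan(b/a) = arctan(-12.7279/-12.7279) (quadrant-adjusted) = -135° = -3π/4
z = 18e^(-i*3π/4)


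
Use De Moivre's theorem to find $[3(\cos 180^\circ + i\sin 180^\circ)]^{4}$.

By De Moivre: z^n = r^n(cos(nθ) + i sin(nθ))
= 3^4(cos(4*180°) + i sin(4*180°))
= 81(cos 0° + i sin 0°)
= 81


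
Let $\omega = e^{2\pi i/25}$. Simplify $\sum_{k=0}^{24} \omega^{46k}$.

Let ζ = ω^46 = e^(2πi·46/25). Since 25 ∤ 46, ζ ≠ 1.
Sum = Σ_{k=0}^{24} ζ^k = (ζ^25 - 1)/(ζ - 1) = (ω^{46·25} - 1)/(ζ - 1) = (1 - 1)/(ζ - 1) = 0


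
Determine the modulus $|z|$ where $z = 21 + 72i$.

|z| = sqrt(a^2 + b^2) = sqrt(21^2 + 72^2) = sqrt(5625) = 75


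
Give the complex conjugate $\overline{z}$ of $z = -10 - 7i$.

If z = a + bi, then conjugate(z) = a - bi
conjugate(-10 - 7i) = -10 + 7i


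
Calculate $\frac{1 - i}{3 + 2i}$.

Multiply numerator and denominator by conjugate (3 - 2i):
= (1 - i)(3 - 2i) / (3^2 + 2^2)
= (1 - 5i) / 13
= 1/13 - (5/13)i


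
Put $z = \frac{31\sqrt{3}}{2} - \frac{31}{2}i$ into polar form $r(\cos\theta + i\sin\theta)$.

r = |z| = sqrt(a^2 + b^2) = sqrt((31*sqrt(3)/2)^2 + (-31/2)^2) = sqrt(2883/4 + 961/4) = sqrt(961) = 31
θ = arctan(b/a) = arctan(-15.5/26.8468) (quadrant-adjusted) = 330°
z = 31(cos 330° + i sin 330°)


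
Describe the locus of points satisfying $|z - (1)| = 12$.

|z - z0| = r describes a circle centered at z0 with radius r
Here z0 = 1 and r = 12
Locus: Circle centered at (1, 0) with radius 12


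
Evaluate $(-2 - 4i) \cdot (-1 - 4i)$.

(a1*a2 - b1*b2) + (a1*b2 + b1*a2)i
= (2 - 16) + (8 + 4)i
= -14 + 12i


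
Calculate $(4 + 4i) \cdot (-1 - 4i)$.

(a1*a2 - b1*b2) + (a1*b2 + b1*a2)i
= (-4 - (-16)) + (-16 + (-4))i
= 12 - 20i


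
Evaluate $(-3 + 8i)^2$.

(a + bi)^2 = a^2 - b^2 + 2abi
= (-3)^2 - 8^2 + 2*(-3)*8i
= -55 - 48i


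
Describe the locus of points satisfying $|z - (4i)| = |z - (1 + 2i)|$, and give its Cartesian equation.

|z - z1| = |z - z2| means z is equidistant from z1 and z2,
i.e. the perpendicular bisector of the segment from (0, 4) to (1, 2) (midpoint (1/2, 3)).
With z = x + yi, square both sides:
(x - 0)^2 + (y - 4)^2 = (x - 1)^2 + (y - 2)^2
The x^2 and y^2 terms cancel: 2x + (-4)y = 5 - 16 = -11
Simplify: 2x - 4y = -11
Locus: Perpendicular bisector of the segment from (0, 4) to (1, 2): the line 2x - 4y = -11


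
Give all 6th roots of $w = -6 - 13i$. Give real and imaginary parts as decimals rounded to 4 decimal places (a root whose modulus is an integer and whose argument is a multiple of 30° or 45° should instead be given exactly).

|w| = sqrt(205) ≈ 14.317821, arg(w) ≈ 245.224859°
Root modulus = sqrt(205)^(1/6) ≈ 1.558282
Root arguments: θ_k = (arg(w) + 360°k)/6 for k = 0, 1, ..., 5
Compute each root as (root modulus)(cos θ_k + i sin θ_k) using full-precision intermediates, then round to 4 decimal places.
Roots: 1.1784 + 1.0197i, -0.2939 + 1.5303i, -1.4722 + 0.5106i, -1.1784 - 1.0197i, 0.2939 - 1.5303i, 1.4722 - 0.5106i


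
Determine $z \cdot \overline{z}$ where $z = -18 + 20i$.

z * conjugate(z) = |z|^2 = a^2 + b^2
= (-18)^2 + 20^2 = 724


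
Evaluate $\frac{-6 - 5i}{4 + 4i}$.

Multiply numerator and denominator by conjugate (4 - 4i):
= (-6 - 5i)(4 - 4i) / (4^2 + 4^2)
= (-44 + 4i) / 32
Divide through by 4: (-11 + i) / 8
= -11/8 + (1/8)i


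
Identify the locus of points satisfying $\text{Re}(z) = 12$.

Re(z) = x where z = x + yi; the equation x = 12 is satisfied by all points with that x-coordinate
Locus: Vertical line x = 12


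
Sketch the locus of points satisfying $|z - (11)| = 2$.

|z - z0| = r describes a circle centered at z0 with radius r
Here z0 = 11 and r = 2
Locus: Circle centered at (11, 0) with radius 2


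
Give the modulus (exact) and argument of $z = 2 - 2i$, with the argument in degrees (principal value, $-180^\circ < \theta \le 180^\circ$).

|z| = sqrt(2^2 + (-2)^2) = sqrt(8)
arg(z) = arctan(b/a) = arctan(-2/2) (quadrant-adjusted) = -45°


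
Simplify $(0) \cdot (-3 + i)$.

(a1*a2 - b1*b2) + (a1*b2 + b1*a2)i
= (0 - 0) + (0 + 0)i
= 0


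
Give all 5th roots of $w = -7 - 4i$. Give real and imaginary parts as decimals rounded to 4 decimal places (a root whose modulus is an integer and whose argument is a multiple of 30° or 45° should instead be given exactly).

|w| = sqrt(65) ≈ 8.062258, arg(w) ≈ 209.744881°
Root modulus = sqrt(65)^(1/5) ≈ 1.518068
Root arguments: θ_k = (arg(w) + 360°k)/5 for k = 0, 1, ..., 4
Compute each root as (root modulus)(cos θ_k + i sin θ_k) using full-precision intermediates, then round to 4 decimal places.
Roots: 1.1290 + 1.0148i, -0.6162 + 1.3874i, -1.5099 - 0.1573i, -0.3169 - 1.4846i, 1.3140 - 0.7602i


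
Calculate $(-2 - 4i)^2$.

(a + bi)^2 = a^2 - b^2 + 2abi
= (-2)^2 - (-4)^2 + 2*(-2)*(-4)i
= -12 + 16i


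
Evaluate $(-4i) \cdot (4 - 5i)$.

(a1*a2 - b1*b2) + (a1*b2 + b1*a2)i
= (0 - 20) + (0 + (-16))i
= -20 - 16i


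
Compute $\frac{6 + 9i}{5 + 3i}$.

Multiply numerator and denominator by conjugate (5 - 3i):
= (6 + 9i)(5 - 3i) / (5^2 + 3^2)
= (57 + 27i) / 34
= 57/34 + (27/34)i


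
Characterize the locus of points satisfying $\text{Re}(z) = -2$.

Re(z) = x where z = x + yi; the equation x = -2 is satisfied by all points with that x-coordinate
Locus: Vertical line x = -2


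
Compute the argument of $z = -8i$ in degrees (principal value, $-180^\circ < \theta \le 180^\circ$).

a = 0 and b < 0, so z lies on the negative imaginary axis: θ = -90°


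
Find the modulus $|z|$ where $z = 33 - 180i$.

|z| = sqrt(a^2 + b^2) = sqrt(33^2 + (-180)^2) = sqrt(33489) = 183


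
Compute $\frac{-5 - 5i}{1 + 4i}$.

Multiply numerator and denominator by conjugate (1 - 4i):
= (-5 - 5i)(1 - 4i) / (1^2 + 4^2)
= (-25 + 15i) / 17
= -25/17 + (15/17)i


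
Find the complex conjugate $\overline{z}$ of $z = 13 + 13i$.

If z = a + bi, then conjugate(z) = a - bi
conjugate(13 + 13i) = 13 - 13i


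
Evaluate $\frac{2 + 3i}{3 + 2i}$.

Multiply numerator and denominator by conjugate (3 - 2i):
= (2 + 3i)(3 - 2i) / (3^2 + 2^2)
= (12 + 5i) / 13
= 12/13 + (5/13)i


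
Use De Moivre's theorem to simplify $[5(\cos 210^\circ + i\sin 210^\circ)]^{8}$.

By De Moivre: z^n = r^n(cos(nθ) + i sin(nθ))
= 5^8(cos(8*210°) + i sin(8*210°))
= 390625(cos 240° + i sin 240°)
= -390625/2 - (390625*sqrt(3)/2)i


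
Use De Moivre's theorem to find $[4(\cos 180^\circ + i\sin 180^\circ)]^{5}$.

By De Moivre: z^n = r^n(cos(nθ) + i sin(nθ))
= 4^5(cos(5*180°) + i sin(5*180°))
= 1024(cos 180° + i sin 180°)
= -1024


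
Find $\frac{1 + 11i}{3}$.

Divisor is real, so divide each part by 3:
= 1/3 + (11/3)i


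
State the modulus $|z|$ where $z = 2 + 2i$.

|z| = sqrt(a^2 + b^2) = sqrt(2^2 + 2^2) = sqrt(8) = sqrt(8)


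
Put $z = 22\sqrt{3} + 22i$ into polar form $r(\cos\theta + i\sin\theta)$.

r = |z| = sqrt(a^2 + b^2) = sqrt((22*sqrt(3))^2 + (22)^2) = sqrt(1452 + 484) = sqrt(1936) = 44
θ = arctan(b/a) = arctan(22/38.1051) (quadrant-adjusted) = 30°
z = 44(cos 30° + i sin 30°)


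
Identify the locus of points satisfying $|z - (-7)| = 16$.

|z - z0| = r describes a circle centered at z0 with radius r
Here z0 = -7 and r = 16
Locus: Circle centered at (-7, 0) with radius 16


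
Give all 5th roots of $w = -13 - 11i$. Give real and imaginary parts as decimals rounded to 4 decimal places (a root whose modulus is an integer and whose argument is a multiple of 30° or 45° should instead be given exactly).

|w| = sqrt(290) ≈ 17.029386, arg(w) ≈ 220.236358°
Root modulus = sqrt(290)^(1/5) ≈ 1.762949
Root arguments: θ_k = (arg(w) + 360°k)/5 for k = 0, 1, ..., 4
Compute each root as (root modulus)(cos θ_k + i sin θ_k) using full-precision intermediates, then round to 4 decimal places.
Roots: 1.2671 + 1.2257i, -0.7741 + 1.5839i, -1.7456 - 0.2468i, -0.3047 - 1.7364i, 1.5573 - 0.8264i


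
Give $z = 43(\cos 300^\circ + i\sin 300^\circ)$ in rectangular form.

a = r cos θ = 43 * 1/2 = 43/2
b = r sin θ = 43 * -sqrt(3)/2 = -43*sqrt(3)/2
z = 43/2 - (43*sqrt(3)/2)i


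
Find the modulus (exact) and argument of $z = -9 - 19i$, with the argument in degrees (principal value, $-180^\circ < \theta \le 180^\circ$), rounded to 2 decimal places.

|z| = sqrt((-9)^2 + (-19)^2) = sqrt(442)
arg(z) = arctan(b/a) = arctan(-19/-9) (quadrant-adjusted) = -115.35°


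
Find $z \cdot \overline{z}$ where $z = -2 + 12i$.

z * conjugate(z) = |z|^2 = a^2 + b^2
= (-2)^2 + 12^2 = 148


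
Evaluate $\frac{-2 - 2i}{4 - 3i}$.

Multiply numerator and denominator by conjugate (4 + 3i):
= (-2 - 2i)(4 + 3i) / (4^2 + (-3)^2)
= (-2 - 14i) / 25
= -2/25 - (14/25)i


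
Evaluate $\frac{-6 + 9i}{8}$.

Divisor is real, so divide each part by 8:
= -3/4 + (9/8)i


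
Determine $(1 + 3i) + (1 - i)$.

(1 + 1) + (3 + (-1))i = 2 + 2i


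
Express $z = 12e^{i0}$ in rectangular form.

a = r cos θ = 12 * 1 = 12
b = r sin θ = 12 * 0 = 0
z = 12


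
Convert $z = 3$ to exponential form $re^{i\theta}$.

r = |z| = sqrt((3)^2 + (0)^2) = sqrt(9 + 0) = sqrt(9) = 3
b = 0 and a > 0, so z lies on the positive real axis: θ = 0
z = 3e^(i*0) = 3


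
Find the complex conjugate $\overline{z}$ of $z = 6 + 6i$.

If z = a + bi, then conjugate(z) = a - bi
conjugate(6 + 6i) = 6 - 6i


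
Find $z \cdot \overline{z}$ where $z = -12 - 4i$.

z * conjugate(z) = |z|^2 = a^2 + b^2
= (-12)^2 + (-4)^2 = 160


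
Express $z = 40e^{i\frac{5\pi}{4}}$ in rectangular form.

a = r cos θ = 40 * -sqrt(2)/2 = -20*sqrt(2)
b = r sin θ = 40 * -sqrt(2)/2 = -20*sqrt(2)
z = -20*sqrt(2) - 20*sqrt(2)i


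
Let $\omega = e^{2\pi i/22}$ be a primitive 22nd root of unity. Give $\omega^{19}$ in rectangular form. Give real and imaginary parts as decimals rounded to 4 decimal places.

ω^19 = e^(2πi·19/22) = e^(i·19π/11)
= cos(19π/11) + i sin(19π/11)
= 0.6549 - 0.7557i


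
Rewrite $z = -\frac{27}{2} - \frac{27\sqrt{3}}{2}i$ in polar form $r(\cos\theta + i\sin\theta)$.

r = |z| = sqrt(a^2 + b^2) = sqrt((-27/2)^2 + (-27*sqrt(3)/2)^2) = sqrt(729/4 + 2187/4) = sqrt(729) = 27
θ = arctan(b/a) = arctan(-23.3827/-13.5) (quadrant-adjusted) = 240°
z = 27(cos 240° + i sin 240°)


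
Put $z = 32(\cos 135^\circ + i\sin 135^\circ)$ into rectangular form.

a = r cos θ = 32 * -sqrt(2)/2 = -16*sqrt(2)
b = r sin θ = 32 * sqrt(2)/2 = 16*sqrt(2)
z = -16*sqrt(2) + 16*sqrt(2)i


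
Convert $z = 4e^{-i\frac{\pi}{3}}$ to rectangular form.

a = r cos θ = 4 * 1/2 = 2
b = r sin θ = 4 * -sqrt(3)/2 = -2*sqrt(3)
z = 2 - 2*sqrt(3)i


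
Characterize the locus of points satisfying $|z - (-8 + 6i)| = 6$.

|z - z0| = r describes a circle centered at z0 with radius r
Here z0 = -8 + 6i and r = 6
Locus: Circle centered at (-8, 6) with radius 6


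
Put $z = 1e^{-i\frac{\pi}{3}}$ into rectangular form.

a = r cos θ = 1 * 1/2 = 1/2
b = r sin θ = 1 * -sqrt(3)/2 = -sqrt(3)/2
z = 1/2 - (sqrt(3)/2)i


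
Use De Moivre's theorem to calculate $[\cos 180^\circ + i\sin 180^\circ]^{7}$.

By De Moivre: z^n = r^n(cos(nθ) + i sin(nθ))
= 1^7(cos(7*180°) + i sin(7*180°))
= 1(cos 180° + i sin 180°)
= -1


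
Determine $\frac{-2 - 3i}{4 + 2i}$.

Multiply numerator and denominator by conjugate (4 - 2i):
= (-2 - 3i)(4 - 2i) / (4^2 + 2^2)
= (-14 - 8i) / 20
Divide through by 2: (-7 - 4i) / 10
= -7/10 - (2/5)i


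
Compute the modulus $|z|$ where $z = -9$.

|z| = sqrt(a^2 + b^2) = sqrt((-9)^2 + 0^2) = sqrt(81) = 9


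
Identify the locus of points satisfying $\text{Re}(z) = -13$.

Re(z) = x where z = x + yi; the equation x = -13 is satisfied by all points with that x-coordinate
Locus: Vertical line x = -13


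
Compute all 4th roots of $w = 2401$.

|w| = 2401, arg(w) = 0°
Root modulus = 2401^(1/4) = 7
Root arguments: θ_k = (0° + 360°k)/4 for k = 0, 1, ..., 3
Roots: 7, 7i, -7, -7i


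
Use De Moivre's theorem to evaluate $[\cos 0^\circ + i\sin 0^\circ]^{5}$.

By De Moivre: z^n = r^n(cos(nθ) + i sin(nθ))
= 1^5(cos(5*0°) + i sin(5*0°))
= 1(cos 0° + i sin 0°)
= 1


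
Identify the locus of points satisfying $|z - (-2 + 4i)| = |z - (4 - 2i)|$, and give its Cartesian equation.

|z - z1| = |z - z2| means z is equidistant from z1 and z2,
i.e. the perpendicular bisector of the segment from (-2, 4) to (4, -2) (midpoint (1, 1)).
With z = x + yi, square both sides:
(x - (-2))^2 + (y - 4)^2 = (x - 4)^2 + (y - (-2))^2
The x^2 and y^2 terms cancel: 12x + (-12)y = 20 - 20 = 0
Simplify: x - y = 0
Locus: Perpendicular bisector of the segment from (-2, 4) to (4, -2): the line x - y = 0


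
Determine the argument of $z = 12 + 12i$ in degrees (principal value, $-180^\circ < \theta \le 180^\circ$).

θ = arctan(b/a) = arctan(12/12) (quadrant-adjusted) = 45°


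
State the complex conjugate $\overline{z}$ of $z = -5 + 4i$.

If z = a + bi, then conjugate(z) = a - bi
conjugate(-5 + 4i) = -5 - 4i
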